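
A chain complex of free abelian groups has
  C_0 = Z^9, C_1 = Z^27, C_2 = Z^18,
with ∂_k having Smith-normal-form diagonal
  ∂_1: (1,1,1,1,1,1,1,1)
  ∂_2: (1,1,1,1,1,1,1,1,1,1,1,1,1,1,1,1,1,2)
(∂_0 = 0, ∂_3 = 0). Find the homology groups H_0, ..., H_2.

H_0 = Z,  H_1 = Z ⊕ Z/2,  H_2 = 0.

H_0: b_0 = 9 − 0 − 8 = 1; torsion from ∂_1 factors > 1: none. So H_0 = Z.
H_1: b_1 = 27 − 8 − 18 = 1; torsion from ∂_2 factors > 1: [2]. So H_1 = Z ⊕ Z/2.
H_2: b_2 = 18 − 18 − 0 = 0; torsion from ∂_3 factors > 1: none. So H_2 = 0.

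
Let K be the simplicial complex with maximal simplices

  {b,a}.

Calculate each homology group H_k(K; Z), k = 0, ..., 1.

Order the vertices as a < b. Listing each simplex with vertices in this order, K has dimension 1 with simplices:

  0-simplices (2): a, b
  1-simplices (1): ab

giving chain groups C_0 ≅ Z^2, C_1 ≅ Z^1.

The boundary map ∂_1: C_1 → C_0 maps an edge to its endpoints' difference, ∂[p,q] = q − p.
The 2×1 boundary matrix has rank 1 and Smith normal form diag(1).

Now H_k = ker ∂_k / im ∂_{k+1}, so:

  H_0: rank C_0 − rank ∂_1 = 2 − 1 = 1, and the invariant factors of ∂_1 are all 1, so H_0 ≅ Z.
  H_1: rank ker ∂_1 − rank ∂_2 = (1 − 1) − 0 = 0, and there is no ∂_2, so H_1 ≅ 0.

As a check, the Euler characteristic is 2 − 1 = 1, which agrees with 1 − 0 = 1.

H_0 = Z,  H_1 = 0.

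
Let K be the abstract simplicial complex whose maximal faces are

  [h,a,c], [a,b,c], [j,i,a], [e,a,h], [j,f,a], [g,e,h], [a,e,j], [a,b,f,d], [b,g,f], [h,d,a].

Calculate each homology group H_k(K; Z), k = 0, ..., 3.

We work with the vertex ordering a < b < c < d < e < f < g < h < i < j. The simplices of K, each written with vertices in increasing order, are:

  0-simplices (10): a, b, c, d, e, f, g, h, i, j
  1-simplices (22): ab, ac, ad, ae, af, ah, ai, aj, bc, bd, bf, bg, ch, df, dh, eg, eh, ej, fg, fj, gh, ij
  2-simplices (13): abc, abd, abf, ach, adf, adh, aeh, aej, afj, aij, bdf, bfg, egh
  3-simplices (1): abdf

so the chain groups are C_0 ≅ Z^10, C_1 ≅ Z^22, C_2 ≅ Z^13, C_3 ≅ Z^1.

The boundary map ∂_1: C_1 → C_0 is given by ∂[p,q] = [q] − [p]. For instance
  ∂ae = e − a.
The resulting 10×22 matrix has rank 9, and its Smith normal form has invariant factors (1,1,1,1,1,1,1,1,1).

Boundary ∂_2: C_2 → C_1 maps a triangle to the signed sum of its edges. For instance
  ∂abd = bd − ad + ab,
  ∂egh = gh − eh + eg.
As a 22×13 matrix over Z this has rank 12, with invariant factors (1,1,1,1,1,1,1,1,1,1,1,1).

The boundary map ∂_3: C_3 → C_2 sends each 3-simplex σ to the alternating sum Σ_i (−1)^i (σ with its i-th vertex removed). For instance
  ∂abdf = bdf − adf + abf − abd.
This gives a 13×1 integer matrix of rank 1; reducing to Smith normal form yields diagonal entries (1).

From H_k ≅ ker(∂_k) / im(∂_{k+1}) we obtain:

  H_0: rank C_0 − rank ∂_1 = 10 − 9 = 1, and the invariant factors of ∂_1 are all 1, so H_0 ≅ Z.
  H_1: rank ker ∂_1 − rank ∂_2 = (22 − 9) − 12 = 1, and the invariant factors of ∂_2 are all 1, so H_1 ≅ Z.
  H_2: rank ker ∂_2 − rank ∂_3 = (13 − 12) − 1 = 0, and the invariant factors of ∂_3 are all 1, so H_2 ≅ 0.
  H_3: rank ker ∂_3 − rank ∂_4 = (1 − 1) − 0 = 0, and there is no ∂_4, so H_3 ≅ 0.

As a check, the Euler characteristic is 10 − 22 + 13 − 1 = 0, which agrees with 1 − 1 + 0 − 0 = 0.

H_0 ≅ Z,  H_1 ≅ Z,  H_2 = 0,  H_3 = 0.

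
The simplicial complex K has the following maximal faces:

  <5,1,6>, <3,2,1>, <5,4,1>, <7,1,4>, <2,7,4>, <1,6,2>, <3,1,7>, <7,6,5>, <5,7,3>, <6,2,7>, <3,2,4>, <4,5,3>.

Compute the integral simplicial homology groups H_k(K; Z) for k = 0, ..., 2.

H_0 ≅ Z,  H_1 ≅ Z_2,  H_2 = 0.

Order the vertices as 1 < 2 < 3 < 4 < 5 < 6 < 7. Listing each simplex with vertices in this order, K has dimension 2 with simplices:

  0-simplices (7): [1], [2], [3], [4], [5], [6], [7]
  1-simplices (18): [1,2], [1,3], [1,4], [1,5], [1,6], [1,7], [2,3], [2,4], [2,6], [2,7], [3,4], [3,5], [3,7], [4,5], [4,7], [5,6], [5,7], [6,7]
  2-simplices (12): [1,2,3], [1,2,6], [1,3,7], [1,4,5], [1,4,7], [1,5,6], [2,3,4], [2,4,7], [2,6,7], [3,4,5], [3,5,7], [5,6,7]

so the chain groups are C_0 ≅ Z^7, C_1 ≅ Z^18, C_2 ≅ Z^12.

∂_1: C_1 → C_0 sends each edge [p,q] (with p < q) to q − p.
This gives a 7×18 integer matrix of rank 6; reducing to Smith normal form yields diagonal entries (1,1,1,1,1,1).

The boundary map ∂_2: C_2 → C_1 maps a triangle to the signed sum of its edges. For instance
  ∂[2,6,7] = [6,7] − [2,7] + [2,6],
  ∂[1,2,6] = [2,6] − [1,6] + [1,2].
The resulting 18×12 matrix has rank 12, and its Smith normal form has invariant factors (1,1,1,1,1,1,1,1,1,1,1,2).

Now H_k = ker ∂_k / im ∂_{k+1}, so:

  H_0: rank C_0 − rank ∂_1 = 7 − 6 = 1, and the invariant factors of ∂_1 are all 1, so H_0 ≅ Z.
  H_1: rank ker ∂_1 − rank ∂_2 = (18 − 6) − 12 = 0, and ∂_2 has invariant factor 2 > 1, so H_1 ≅ Z_2.
  H_2: rank ker ∂_2 − rank ∂_3 = (12 − 12) − 0 = 0, and there is no ∂_3, so H_2 ≅ 0.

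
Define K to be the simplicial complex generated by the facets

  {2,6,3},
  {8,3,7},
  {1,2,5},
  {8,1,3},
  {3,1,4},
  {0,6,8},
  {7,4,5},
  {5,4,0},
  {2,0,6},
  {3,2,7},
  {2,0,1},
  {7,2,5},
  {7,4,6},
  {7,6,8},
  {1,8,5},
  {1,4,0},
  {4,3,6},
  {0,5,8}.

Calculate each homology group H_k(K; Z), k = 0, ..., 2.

Fix the vertex order 0 < 1 < 2 < 3 < 4 < 5 < 6 < 7 < 8 and write every simplex with vertices in increasing order. Then dim K = 2 and the simplices of K are:

  0-simplices (9): [0], [1], [2], [3], [4], [5], [6], [7], [8]
  1-simplices (27): (27 of them)
  2-simplices (18): [0,1,2], [0,1,4], [0,2,6], [0,4,5], [0,5,8], [0,6,8], [1,2,5], [1,3,4], [1,3,8], [1,5,8], [2,3,6], [2,3,7], [2,5,7], [3,4,6], [3,7,8], [4,5,7], [4,6,7], [6,7,8]

so the chain groups are C_0 ≅ Z^9, C_1 ≅ Z^27, C_2 ≅ Z^18.

∂_1: C_1 → C_0 is given by ∂[p,q] = [q] − [p].
As a 9×27 matrix over Z this has rank 8, with invariant factors (1,1,1,1,1,1,1,1).

Boundary ∂_2: C_2 → C_1 sends each 2-simplex [p,q,r] to [q,r] − [p,r] + [p,q]. For instance
  ∂[2,5,7] = [5,7] − [2,7] + [2,5],
  ∂[2,3,7] = [3,7] − [2,7] + [2,3].
The 27×18 boundary matrix has rank 18 and Smith normal form diag(1,1,1,1,1,1,1,1,1,1,1,1,1,1,1,1,1,2).

Now H_k = ker ∂_k / im ∂_{k+1}, so:

  H_0: rank C_0 − rank ∂_1 = 9 − 8 = 1, and the invariant factors of ∂_1 are all 1, so H_0 = Z.
  H_1: rank ker ∂_1 − rank ∂_2 = (27 − 8) − 18 = 1, and ∂_2 has invariant factor 2 > 1, so H_1 = Z ⊕ Z/2.
  H_2: rank ker ∂_2 − rank ∂_3 = (18 − 18) − 0 = 0, and there is no ∂_3, so H_2 = 0.

As a check, the Euler characteristic is 9 − 27 + 18 = 0, which agrees with 1 − 1 + 0 = 0.
(K is a triangulation of the Klein bottle.)

H_0 ≅ Z,  H_1 ≅ Z ⊕ Z/2,  H_2 = 0.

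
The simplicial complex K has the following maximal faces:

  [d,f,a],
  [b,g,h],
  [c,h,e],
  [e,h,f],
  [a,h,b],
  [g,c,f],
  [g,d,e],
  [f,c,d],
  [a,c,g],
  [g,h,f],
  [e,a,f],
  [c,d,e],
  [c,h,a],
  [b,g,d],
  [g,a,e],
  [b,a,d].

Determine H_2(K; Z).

H_2 = Z.

Take the total order a < b < c < d < e < f < g < h on the vertex set. Then K (dimension 2) consists of the simplices:

  0-simplices (8): a, b, c, d, e, f, g, h
  1-simplices (24): ab, ac, ad, ae, af, ag, ah, bd, bg, bh, cd, ce, cf, cg, ch, de, df, dg, ef, eg, eh, fg, fh, gh
  2-simplices (16): abd, abh, acg, ach, adf, aef, aeg, bdg, bgh, cde, cdf, ceh, cfg, deg, efh, fgh

so the chain groups are C_0 ≅ Z^8, C_1 ≅ Z^24, C_2 ≅ Z^16.

∂_1: C_1 → C_0 sends each edge [p,q] (with p < q) to q − p. For instance
  ∂fh = h − f.
As a 8×24 matrix over Z this has rank 7, with invariant factors (1,1,1,1,1,1,1).

∂_2: C_2 → C_1 maps a triangle to the signed sum of its edges. For instance
  ∂abh = bh − ah + ab,
  ∂efh = fh − eh + ef.
The resulting 24×16 matrix has rank 15, and its Smith normal form has invariant factors (1,1,1,1,1,1,1,1,1,1,1,1,1,1,1).

Now H_k = ker ∂_k / im ∂_{k+1}, so:

  H_2: rank ker ∂_2 − rank ∂_3 = (16 − 15) − 0 = 1, and there is no ∂_3, so H_2 = Z.

(K is a triangulation of the torus T^2.)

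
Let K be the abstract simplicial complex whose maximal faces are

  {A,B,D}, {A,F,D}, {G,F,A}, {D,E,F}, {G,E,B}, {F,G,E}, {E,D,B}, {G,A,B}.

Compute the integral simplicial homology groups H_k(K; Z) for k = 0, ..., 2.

H_0 ≅ Z,  H_1 = 0,  H_2 ≅ Z.

Order the vertices as A < B < D < E < F < G. Listing each simplex with vertices in this order, K has dimension 2 with simplices:

  0-simplices (6): A, B, D, E, F, G
  1-simplices (12): AB, AD, AF, AG, BD, BE, BG, DE, DF, EF, EG, FG
  2-simplices (8): ABD, ABG, ADF, AFG, BDE, BEG, DEF, EFG

Hence C_0 ≅ Z^6, C_1 ≅ Z^12, C_2 ≅ Z^8.

The boundary map ∂_1: C_1 → C_0 maps an edge to its endpoints' difference, ∂[p,q] = q − p.
The resulting 6×12 matrix has rank 5, and its Smith normal form has invariant factors (1,1,1,1,1).

∂_2: C_2 → C_1 acts by ∂[p,q,r] = [q,r] − [p,r] + [p,q]. For instance
  ∂AFG = FG − AG + AF,
  ∂DEF = EF − DF + DE.
As a 12×8 matrix over Z this has rank 7, with invariant factors (1,1,1,1,1,1,1).

From H_k ≅ ker(∂_k) / im(∂_{k+1}) we obtain:

  H_0: rank C_0 − rank ∂_1 = 6 − 5 = 1, and the invariant factors of ∂_1 are all 1, so H_0 ≅ Z.
  H_1: rank ker ∂_1 − rank ∂_2 = (12 − 5) − 7 = 0, and the invariant factors of ∂_2 are all 1, so H_1 ≅ 0.
  H_2: rank ker ∂_2 − rank ∂_3 = (8 − 7) − 0 = 1, and there is no ∂_3, so H_2 ≅ Z.

(K is a triangulation of the 2-sphere S^2.)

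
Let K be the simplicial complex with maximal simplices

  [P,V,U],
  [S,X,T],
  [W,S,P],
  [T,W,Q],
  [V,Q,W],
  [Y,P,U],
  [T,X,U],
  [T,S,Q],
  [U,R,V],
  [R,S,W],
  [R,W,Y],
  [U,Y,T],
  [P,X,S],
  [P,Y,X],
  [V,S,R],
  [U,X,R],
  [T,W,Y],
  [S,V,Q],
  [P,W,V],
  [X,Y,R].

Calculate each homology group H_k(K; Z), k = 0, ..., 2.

H_0 = Z,  H_1 = Z ⊕ Z_2,  H_2 = 0.

Fix the vertex order P < Q < R < S < T < U < V < W < X < Y and write every simplex with vertices in increasing order. Then dim K = 2 and the simplices of K are:

  0-simplices (10): P, Q, R, S, T, U, V, W, X, Y
  1-simplices (30): PS, PU, PV, PW, PX, PY, QS, QT, QV, QW, RS, RU, RV, RW, RX, RY, ST, SV, SW, SX, TU, TW, TX, TY, UV, UX, UY, VW, WY, XY
  2-simplices (20): PSW, PSX, PUV, PUY, PVW, PXY, QST, QSV, QTW, QVW, RSV, RSW, RUV, RUX, RWY, RXY, STX, TUX, TUY, TWY

so the chain groups are C_0 ≅ Z^10, C_1 ≅ Z^30, C_2 ≅ Z^20.

∂_1: C_1 → C_0 maps an edge to its endpoints' difference, ∂[p,q] = q − p. For instance
  ∂PX = X − P.
As a 10×30 matrix over Z this has rank 9, with invariant factors (1,1,1,1,1,1,1,1,1).

∂_2: C_2 → C_1 sends each 2-simplex [p,q,r] to [q,r] − [p,r] + [p,q]. For instance
  ∂TWY = WY − TY + TW,
  ∂QSV = SV − QV + QS.
The resulting 30×20 matrix has rank 20, and its Smith normal form has invariant factors (1,1,1,1,1,1,1,1,1,1,1,1,1,1,1,1,1,1,1,2).

Now H_k = ker ∂_k / im ∂_{k+1}, so:

  H_0: rank C_0 − rank ∂_1 = 10 − 9 = 1, and the invariant factors of ∂_1 are all 1, so H_0 ≅ Z.
  H_1: rank ker ∂_1 − rank ∂_2 = (30 − 9) − 20 = 1, and ∂_2 has invariant factor 2 > 1, so H_1 ≅ Z ⊕ Z_2.
  H_2: rank ker ∂_2 − rank ∂_3 = (20 − 20) − 0 = 0, and there is no ∂_3, so H_2 ≅ 0.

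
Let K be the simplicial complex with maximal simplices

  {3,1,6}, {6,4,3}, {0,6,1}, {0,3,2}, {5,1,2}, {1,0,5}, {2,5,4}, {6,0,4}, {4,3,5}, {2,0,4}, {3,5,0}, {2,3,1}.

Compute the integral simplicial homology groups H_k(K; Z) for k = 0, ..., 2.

H_0 ≅ Z,  H_1 ≅ Z_2,  H_2 = 0.

Take the total order 0 < 1 < 2 < 3 < 4 < 5 < 6 on the vertex set. Then K (dimension 2) consists of the simplices:

  0-simplices (7): [0], [1], [2], [3], [4], [5], [6]
  1-simplices (18): [0,1], [0,2], [0,3], [0,4], [0,5], [0,6], [1,2], [1,3], [1,5], [1,6], [2,3], [2,4], [2,5], [3,4], [3,5], [3,6], [4,5], [4,6]
  2-simplices (12): [0,1,5], [0,1,6], [0,2,3], [0,2,4], [0,3,5], [0,4,6], [1,2,3], [1,2,5], [1,3,6], [2,4,5], [3,4,5], [3,4,6]

giving chain groups C_0 ≅ Z^7, C_1 ≅ Z^18, C_2 ≅ Z^12.

The boundary map ∂_1: C_1 → C_0 maps an edge to its endpoints' difference, ∂[p,q] = q − p.
The resulting 7×18 matrix has rank 6, and its Smith normal form has invariant factors (1,1,1,1,1,1).

The boundary map ∂_2: C_2 → C_1 acts by ∂[p,q,r] = [q,r] − [p,r] + [p,q]. For instance
  ∂[1,3,6] = [3,6] − [1,6] + [1,3],
  ∂[0,1,5] = [1,5] − [0,5] + [0,1].
The resulting 18×12 matrix has rank 12, and its Smith normal form has invariant factors (1,1,1,1,1,1,1,1,1,1,1,2).

From H_k ≅ ker(∂_k) / im(∂_{k+1}) we obtain:

  H_0: rank C_0 − rank ∂_1 = 7 − 6 = 1, and the invariant factors of ∂_1 are all 1, so H_0 ≅ Z.
  H_1: rank ker ∂_1 − rank ∂_2 = (18 − 6) − 12 = 0, and ∂_2 has invariant factor 2 > 1, so H_1 ≅ Z_2.
  H_2: rank ker ∂_2 − rank ∂_3 = (12 − 12) − 0 = 0, and there is no ∂_3, so H_2 ≅ 0.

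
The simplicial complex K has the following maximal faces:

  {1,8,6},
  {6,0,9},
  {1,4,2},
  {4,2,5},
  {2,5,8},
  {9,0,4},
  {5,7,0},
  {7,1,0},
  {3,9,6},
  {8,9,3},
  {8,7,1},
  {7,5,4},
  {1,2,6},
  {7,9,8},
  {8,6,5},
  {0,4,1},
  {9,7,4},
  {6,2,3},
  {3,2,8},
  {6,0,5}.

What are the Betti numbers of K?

K has 10 vertices, 30 edges, 20 triangles.
rank ∂_0 = 0, rank ∂_1 = 9 ⇒ b_0 = 10 − 0 − 9 = 1; all invariant factors of ∂_1 are 1 so no torsion. So H_0 ≅ Z.
rank ∂_1 = 9, rank ∂_2 = 20 ⇒ b_1 = 30 − 9 − 20 = 1; ∂_2 has invariant factor(s) [2] giving torsion. So H_1 ≅ Z ⊕ Z/2.
rank ∂_2 = 20, rank ∂_3 = 0 ⇒ b_2 = 20 − 20 − 0 = 0. So H_2 ≅ 0.

b_0 = 1, b_1 = 1, b_2 = 0.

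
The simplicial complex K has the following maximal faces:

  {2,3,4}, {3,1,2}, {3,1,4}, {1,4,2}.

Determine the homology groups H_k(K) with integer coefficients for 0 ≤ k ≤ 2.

H_0 = Z,  H_1 = 0,  H_2 = Z.

Order the vertices as 1 < 2 < 3 < 4. Listing each simplex with vertices in this order, K has dimension 2 with simplices:

  0-simplices (4): [1], [2], [3], [4]
  1-simplices (6): [1,2], [1,3], [1,4], [2,3], [2,4], [3,4]
  2-simplices (4): [1,2,3], [1,2,4], [1,3,4], [2,3,4]

giving chain groups C_0 ≅ Z^4, C_1 ≅ Z^6, C_2 ≅ Z^4.

∂_1: C_1 → C_0 is given by ∂[p,q] = [q] − [p]. For instance
  ∂[2,3] = [3] − [2].
As a 4×6 matrix over Z this has rank 3, with invariant factors (1,1,1).

The boundary map ∂_2: C_2 → C_1 sends each 2-simplex [p,q,r] to [q,r] − [p,r] + [p,q]. For instance
  ∂[2,3,4] = [3,4] − [2,4] + [2,3],
  ∂[1,2,4] = [2,4] − [1,4] + [1,2].
As a 6×4 matrix over Z this has rank 3, with invariant factors (1,1,1).

Reading off H_k = ker ∂_k / im ∂_{k+1}:

  H_0: rank C_0 − rank ∂_1 = 4 − 3 = 1, and the invariant factors of ∂_1 are all 1, so H_0 ≅ Z.
  H_1: rank ker ∂_1 − rank ∂_2 = (6 − 3) − 3 = 0, and the invariant factors of ∂_2 are all 1, so H_1 ≅ 0.
  H_2: rank ker ∂_2 − rank ∂_3 = (4 − 3) − 0 = 1, and there is no ∂_3, so H_2 ≅ Z.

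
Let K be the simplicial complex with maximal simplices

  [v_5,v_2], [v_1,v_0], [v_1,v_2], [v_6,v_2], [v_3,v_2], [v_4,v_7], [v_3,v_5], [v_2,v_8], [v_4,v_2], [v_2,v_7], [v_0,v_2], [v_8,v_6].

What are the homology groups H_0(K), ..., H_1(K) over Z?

H_0 ≅ Z,  H_1 ≅ Z^4.

Order the vertices as v_0 < v_1 < v_2 < v_3 < v_4 < v_5 < v_6 < v_7 < v_8. Listing each simplex with vertices in this order, K has dimension 1 with simplices:

  0-simplices (9): [v_0], [v_1], [v_2], [v_3], [v_4], [v_5], [v_6], [v_7], [v_8]
  1-simplices (12): [v_0,v_1], [v_0,v_2], [v_1,v_2], [v_2,v_3], [v_2,v_4], [v_2,v_5], [v_2,v_6], [v_2,v_7], [v_2,v_8], [v_3,v_5], [v_4,v_7], [v_6,v_8]

giving chain groups C_0 ≅ Z^9, C_1 ≅ Z^12.

∂_1: C_1 → C_0 is given by ∂[p,q] = [q] − [p].
The resulting 9×12 matrix has rank 8, and its Smith normal form has invariant factors (1,1,1,1,1,1,1,1).

Computing H_k = (kernel of ∂_k) / (image of ∂_{k+1}):

  H_0: rank C_0 − rank ∂_1 = 9 − 8 = 1, and the invariant factors of ∂_1 are all 1, so H_0 = Z.
  H_1: rank ker ∂_1 − rank ∂_2 = (12 − 8) − 0 = 4, and there is no ∂_2, so H_1 = Z^4.

(K is a triangulation of a wedge of 4 circles.)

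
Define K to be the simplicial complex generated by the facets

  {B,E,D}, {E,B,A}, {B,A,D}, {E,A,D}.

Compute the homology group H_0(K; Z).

K has 4 vertices, 6 edges, 4 triangles.
rank ∂_0 = 0, rank ∂_1 = 3 ⇒ b_0 = 4 − 0 − 3 = 1; all invariant factors of ∂_1 are 1 so no torsion. So H_0 ≅ Z.

H_0 ≅ Z.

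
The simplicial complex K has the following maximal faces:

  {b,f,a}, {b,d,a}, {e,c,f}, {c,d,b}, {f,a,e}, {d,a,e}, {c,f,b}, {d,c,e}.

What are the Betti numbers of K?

Order the vertices as a < b < c < d < e < f. Listing each simplex with vertices in this order, K has dimension 2 with simplices:

  0-simplices (6): a, b, c, d, e, f
  1-simplices (12): ab, ad, ae, af, bc, bd, bf, cd, ce, cf, de, ef
  2-simplices (8): abd, abf, ade, aef, bcd, bcf, cde, cef

giving chain groups C_0 ≅ Z^6, C_1 ≅ Z^12, C_2 ≅ Z^8.

Boundary ∂_1: C_1 → C_0 maps an edge to its endpoints' difference, ∂[p,q] = q − p. For instance
  ∂ae = e − a.
The 6×12 boundary matrix has rank 5 and Smith normal form diag(1,1,1,1,1).

The boundary map ∂_2: C_2 → C_1 sends each 2-simplex [p,q,r] to [q,r] − [p,r] + [p,q]. For instance
  ∂cef = ef − cf + ce,
  ∂abd = bd − ad + ab.
This gives a 12×8 integer matrix of rank 7; reducing to Smith normal form yields diagonal entries (1,1,1,1,1,1,1).

Now H_k = ker ∂_k / im ∂_{k+1}, so:

  H_0: rank C_0 − rank ∂_1 = 6 − 5 = 1, and the invariant factors of ∂_1 are all 1, so H_0 = Z.
  H_1: rank ker ∂_1 − rank ∂_2 = (12 − 5) − 7 = 0, and the invariant factors of ∂_2 are all 1, so H_1 = 0.
  H_2: rank ker ∂_2 − rank ∂_3 = (8 − 7) − 0 = 1, and there is no ∂_3, so H_2 = Z.

Hence the Betti numbers are b_0 = 1, b_1 = 0, b_2 = 1.

b_0 = 1, b_1 = 0, b_2 = 1.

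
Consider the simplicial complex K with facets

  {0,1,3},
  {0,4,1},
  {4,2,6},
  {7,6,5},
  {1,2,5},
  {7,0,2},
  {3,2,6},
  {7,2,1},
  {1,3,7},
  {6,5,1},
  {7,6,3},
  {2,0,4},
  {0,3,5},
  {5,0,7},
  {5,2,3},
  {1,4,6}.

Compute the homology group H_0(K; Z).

H_0 = Z.

K has 8 vertices, 24 edges, 16 triangles.
rank ∂_0 = 0, rank ∂_1 = 7 ⇒ b_0 = 8 − 0 − 7 = 1; all invariant factors of ∂_1 are 1 so no torsion. So H_0 ≅ Z.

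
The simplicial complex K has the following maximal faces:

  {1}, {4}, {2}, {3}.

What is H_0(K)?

Fix the vertex order 1 < 2 < 3 < 4 and write every simplex with vertices in increasing order. Then dim K = 0 and the simplices of K are:

  0-simplices (4): [1], [2], [3], [4]

so the chain groups are C_0 ≅ Z^4.

From H_k ≅ ker(∂_k) / im(∂_{k+1}) we obtain:

  H_0: rank C_0 − rank ∂_1 = 4 − 0 = 4, and there is no ∂_1, so H_0 ≅ Z^4.

H_0 = Z^4.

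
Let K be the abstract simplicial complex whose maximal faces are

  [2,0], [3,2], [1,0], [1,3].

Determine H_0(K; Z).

H_0 ≅ Z.

Fix the vertex order 0 < 1 < 2 < 3 and write every simplex with vertices in increasing order. Then dim K = 1 and the simplices of K are:

  0-simplices (4): [0], [1], [2], [3]
  1-simplices (4): [0,1], [0,2], [1,3], [2,3]

so the chain groups are C_0 ≅ Z^4, C_1 ≅ Z^4.

∂_1: C_1 → C_0 sends each edge [p,q] (with p < q) to q − p. For instance
  ∂[1,3] = [3] − [1].
As a 4×4 matrix over Z this has rank 3, with invariant factors (1,1,1).

From H_k ≅ ker(∂_k) / im(∂_{k+1}) we obtain:

  H_0: rank C_0 − rank ∂_1 = 4 − 3 = 1, and the invariant factors of ∂_1 are all 1, so H_0 = Z.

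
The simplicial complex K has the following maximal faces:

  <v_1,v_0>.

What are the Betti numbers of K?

Order the vertices as v_0 < v_1. Listing each simplex with vertices in this order, K has dimension 1 with simplices:

  0-simplices (2): [v_0], [v_1]
  1-simplices (1): [v_0,v_1]

giving chain groups C_0 ≅ Z^2, C_1 ≅ Z^1.

The boundary map ∂_1: C_1 → C_0 is given by ∂[p,q] = [q] − [p].
The resulting 2×1 matrix has rank 1, and its Smith normal form has invariant factors (1).

Computing H_k = (kernel of ∂_k) / (image of ∂_{k+1}):

  H_0: rank C_0 − rank ∂_1 = 2 − 1 = 1, and the invariant factors of ∂_1 are all 1, so H_0 ≅ Z.
  H_1: rank ker ∂_1 − rank ∂_2 = (1 − 1) − 0 = 0, and there is no ∂_2, so H_1 ≅ 0.

As a check, the Euler characteristic is 2 − 1 = 1, which agrees with 1 − 0 = 1.

Hence the Betti numbers are b_0 = 1, b_1 = 0.

b_0 = 1, b_1 = 0.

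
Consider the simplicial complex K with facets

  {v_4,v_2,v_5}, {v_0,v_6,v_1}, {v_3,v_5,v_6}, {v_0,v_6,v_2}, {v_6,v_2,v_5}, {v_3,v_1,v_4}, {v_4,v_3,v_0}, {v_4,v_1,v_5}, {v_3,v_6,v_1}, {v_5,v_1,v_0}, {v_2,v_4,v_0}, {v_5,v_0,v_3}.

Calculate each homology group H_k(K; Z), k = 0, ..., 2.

Fix the vertex order v_0 < v_1 < v_2 < v_3 < v_4 < v_5 < v_6 and write every simplex with vertices in increasing order. Then dim K = 2 and the simplices of K are:

  0-simplices (7): [v_0], [v_1], [v_2], [v_3], [v_4], [v_5], [v_6]
  1-simplices (18): (18 of them)
  2-simplices (12): (12 of them)

giving chain groups C_0 ≅ Z^7, C_1 ≅ Z^18, C_2 ≅ Z^12.

∂_1: C_1 → C_0 is given by ∂[p,q] = [q] − [p]. For instance
  ∂[v_2,v_6] = [v_6] − [v_2].
As a 7×18 matrix over Z this has rank 6, with invariant factors (1,1,1,1,1,1).

Boundary ∂_2: C_2 → C_1 maps a triangle to the signed sum of its edges. For instance
  ∂[v_1,v_3,v_4] = [v_3,v_4] − [v_1,v_4] + [v_1,v_3],
  ∂[v_1,v_3,v_6] = [v_3,v_6] − [v_1,v_6] + [v_1,v_3].
As a 18×12 matrix over Z this has rank 12, with invariant factors (1,1,1,1,1,1,1,1,1,1,1,2).

Reading off H_k = ker ∂_k / im ∂_{k+1}:

  H_0: rank C_0 − rank ∂_1 = 7 − 6 = 1, and the invariant factors of ∂_1 are all 1, so H_0 = Z.
  H_1: rank ker ∂_1 − rank ∂_2 = (18 − 6) − 12 = 0, and ∂_2 has invariant factor 2 > 1, so H_1 = Z/2.
  H_2: rank ker ∂_2 − rank ∂_3 = (12 − 12) − 0 = 0, and there is no ∂_3, so H_2 = 0.

(K is a triangulation of the real projective plane RP^2.)

H_0 = Z,  H_1 = Z/2,  H_2 = 0.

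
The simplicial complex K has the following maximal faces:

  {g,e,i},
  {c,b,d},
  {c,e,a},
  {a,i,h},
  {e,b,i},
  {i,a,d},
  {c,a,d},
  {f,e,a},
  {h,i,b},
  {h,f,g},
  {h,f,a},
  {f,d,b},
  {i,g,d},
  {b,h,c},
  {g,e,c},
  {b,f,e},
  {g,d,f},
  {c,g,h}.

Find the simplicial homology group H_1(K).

H_1 = Z^2.

We work with the vertex ordering a < b < c < d < e < f < g < h < i. The simplices of K, each written with vertices in increasing order, are:

  0-simplices (9): a, b, c, d, e, f, g, h, i
  1-simplices (27): ac, ad, ae, af, ah, ai, bc, bd, be, bf, bh, bi, cd, ce, cg, ch, df, dg, di, ef, eg, ei, fg, fh, gh, gi, hi
  2-simplices (18): acd, ace, adi, aef, afh, ahi, bcd, bch, bdf, bef, bei, bhi, ceg, cgh, dfg, dgi, egi, fgh

so the chain groups are C_0 ≅ Z^9, C_1 ≅ Z^27, C_2 ≅ Z^18.

The boundary map ∂_1: C_1 → C_0 is given by ∂[p,q] = [q] − [p].
As a 9×27 matrix over Z this has rank 8, with invariant factors (1,1,1,1,1,1,1,1).

Boundary ∂_2: C_2 → C_1 maps a triangle to the signed sum of its edges. For instance
  ∂cgh = gh − ch + cg,
  ∂bdf = df − bf + bd.
The 27×18 boundary matrix has rank 17 and Smith normal form diag(1,1,1,1,1,1,1,1,1,1,1,1,1,1,1,1,1).

Computing H_k = (kernel of ∂_k) / (image of ∂_{k+1}):

  H_1: rank ker ∂_1 − rank ∂_2 = (27 − 8) − 17 = 2, and the invariant factors of ∂_2 are all 1, so H_1 = Z^2.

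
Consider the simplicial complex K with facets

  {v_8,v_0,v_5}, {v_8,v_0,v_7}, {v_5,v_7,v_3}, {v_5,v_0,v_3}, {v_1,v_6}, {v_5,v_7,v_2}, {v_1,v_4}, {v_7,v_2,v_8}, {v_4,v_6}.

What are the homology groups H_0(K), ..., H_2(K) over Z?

We work with the vertex ordering v_0 < v_1 < v_2 < v_3 < v_4 < v_5 < v_6 < v_7 < v_8. The simplices of K, each written with vertices in increasing order, are:

  0-simplices (9): [v_0], [v_1], [v_2], [v_3], [v_4], [v_5], [v_6], [v_7], [v_8]
  1-simplices (15): (15 of them)
  2-simplices (6): [v_0,v_3,v_5], [v_0,v_5,v_8], [v_0,v_7,v_8], [v_2,v_5,v_7], [v_2,v_7,v_8], [v_3,v_5,v_7]

so the chain groups are C_0 ≅ Z^9, C_1 ≅ Z^15, C_2 ≅ Z^6.

Boundary ∂_1: C_1 → C_0 maps an edge to its endpoints' difference, ∂[p,q] = q − p.
The resulting 9×15 matrix has rank 7, and its Smith normal form has invariant factors (1,1,1,1,1,1,1).

Boundary ∂_2: C_2 → C_1 maps a triangle to the signed sum of its edges. For instance
  ∂[v_0,v_7,v_8] = [v_7,v_8] − [v_0,v_8] + [v_0,v_7],
  ∂[v_2,v_5,v_7] = [v_5,v_7] − [v_2,v_7] + [v_2,v_5].
This gives a 15×6 integer matrix of rank 6; reducing to Smith normal form yields diagonal entries (1,1,1,1,1,1).

Now H_k = ker ∂_k / im ∂_{k+1}, so:

  H_0: rank C_0 − rank ∂_1 = 9 − 7 = 2, and the invariant factors of ∂_1 are all 1, so H_0 ≅ Z^2.
  H_1: rank ker ∂_1 − rank ∂_2 = (15 − 7) − 6 = 2, and the invariant factors of ∂_2 are all 1, so H_1 ≅ Z^2.
  H_2: rank ker ∂_2 − rank ∂_3 = (6 − 6) − 0 = 0, and there is no ∂_3, so H_2 ≅ 0.

As a check, the Euler characteristic is 9 − 15 + 6 = 0, which agrees with 2 − 2 + 0 = 0.

H_0 = Z^2,  H_1 = Z^2,  H_2 = 0.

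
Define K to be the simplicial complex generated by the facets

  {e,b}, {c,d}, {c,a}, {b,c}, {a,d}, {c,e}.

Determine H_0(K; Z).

H_0 ≅ Z.

K has 5 vertices, 6 edges.
rank ∂_0 = 0, rank ∂_1 = 4 ⇒ b_0 = 5 − 0 − 4 = 1; all invariant factors of ∂_1 are 1 so no torsion. So H_0 ≅ Z.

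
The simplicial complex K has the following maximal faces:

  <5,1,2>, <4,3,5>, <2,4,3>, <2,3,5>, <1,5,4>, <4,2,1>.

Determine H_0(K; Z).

H_0 ≅ Z.

Order the vertices as 1 < 2 < 3 < 4 < 5. Listing each simplex with vertices in this order, K has dimension 2 with simplices:

  0-simplices (5): [1], [2], [3], [4], [5]
  1-simplices (9): [1,2], [1,4], [1,5], [2,3], [2,4], [2,5], [3,4], [3,5], [4,5]
  2-simplices (6): [1,2,4], [1,2,5], [1,4,5], [2,3,4], [2,3,5], [3,4,5]

Hence C_0 ≅ Z^5, C_1 ≅ Z^9, C_2 ≅ Z^6.

Boundary ∂_1: C_1 → C_0 maps an edge to its endpoints' difference, ∂[p,q] = q − p. For instance
  ∂[2,4] = [4] − [2].
As a 5×9 matrix over Z this has rank 4, with invariant factors (1,1,1,1).

The boundary map ∂_2: C_2 → C_1 maps a triangle to the signed sum of its edges. For instance
  ∂[1,4,5] = [4,5] − [1,5] + [1,4],
  ∂[2,3,4] = [3,4] − [2,4] + [2,3].
The resulting 9×6 matrix has rank 5, and its Smith normal form has invariant factors (1,1,1,1,1).

Computing H_k = (kernel of ∂_k) / (image of ∂_{k+1}):

  H_0: rank C_0 − rank ∂_1 = 5 − 4 = 1, and the invariant factors of ∂_1 are all 1, so H_0 ≅ Z.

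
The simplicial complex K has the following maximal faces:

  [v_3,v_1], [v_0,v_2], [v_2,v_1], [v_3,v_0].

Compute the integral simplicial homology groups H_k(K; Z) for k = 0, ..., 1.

H_0 = Z,  H_1 = Z.

Order the vertices as v_0 < v_1 < v_2 < v_3. Listing each simplex with vertices in this order, K has dimension 1 with simplices:

  0-simplices (4): [v_0], [v_1], [v_2], [v_3]
  1-simplices (4): [v_0,v_2], [v_0,v_3], [v_1,v_2], [v_1,v_3]

giving chain groups C_0 ≅ Z^4, C_1 ≅ Z^4.

∂_1: C_1 → C_0 sends each edge [p,q] (with p < q) to q − p. For instance
  ∂[v_1,v_3] = [v_3] − [v_1].
The resulting 4×4 matrix has rank 3, and its Smith normal form has invariant factors (1,1,1).

From H_k ≅ ker(∂_k) / im(∂_{k+1}) we obtain:

  H_0: rank C_0 − rank ∂_1 = 4 − 3 = 1, and the invariant factors of ∂_1 are all 1, so H_0 ≅ Z.
  H_1: rank ker ∂_1 − rank ∂_2 = (4 − 3) − 0 = 1, and there is no ∂_2, so H_1 ≅ Z.

As a check, the Euler characteristic is 4 − 4 = 0, which agrees with 1 − 1 = 0.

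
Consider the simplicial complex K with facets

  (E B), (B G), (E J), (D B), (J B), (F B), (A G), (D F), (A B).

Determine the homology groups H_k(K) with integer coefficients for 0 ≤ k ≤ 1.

Take the total order A < B < D < E < F < G < J on the vertex set. Then K (dimension 1) consists of the simplices:

  0-simplices (7): A, B, D, E, F, G, J
  1-simplices (9): AB, AG, BD, BE, BF, BG, BJ, DF, EJ

so the chain groups are C_0 ≅ Z^7, C_1 ≅ Z^9.

∂_1: C_1 → C_0 maps an edge to its endpoints' difference, ∂[p,q] = q − p.
As a 7×9 matrix over Z this has rank 6, with invariant factors (1,1,1,1,1,1).

From H_k ≅ ker(∂_k) / im(∂_{k+1}) we obtain:

  H_0: rank C_0 − rank ∂_1 = 7 − 6 = 1, and the invariant factors of ∂_1 are all 1, so H_0 = Z.
  H_1: rank ker ∂_1 − rank ∂_2 = (9 − 6) − 0 = 3, and there is no ∂_2, so H_1 = Z^3.

(K is a triangulation of a wedge of 3 circles.)

H_0 ≅ Z,  H_1 ≅ Z^3.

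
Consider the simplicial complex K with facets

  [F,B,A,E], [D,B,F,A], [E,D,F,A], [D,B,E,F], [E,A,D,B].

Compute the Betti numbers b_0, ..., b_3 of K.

b_0 = 1, b_1 = 0, b_2 = 0, b_3 = 1.

We work with the vertex ordering A < B < D < E < F. The simplices of K, each written with vertices in increasing order, are:

  0-simplices (5): A, B, D, E, F
  1-simplices (10): AB, AD, AE, AF, BD, BE, BF, DE, DF, EF
  2-simplices (10): ABD, ABE, ABF, ADE, ADF, AEF, BDE, BDF, BEF, DEF
  3-simplices (5): ABDE, ABDF, ABEF, ADEF, BDEF

so the chain groups are C_0 ≅ Z^5, C_1 ≅ Z^10, C_2 ≅ Z^10, C_3 ≅ Z^5.

∂_1: C_1 → C_0 is given by ∂[p,q] = [q] − [p]. For instance
  ∂BF = F − B.
The resulting 5×10 matrix has rank 4, and its Smith normal form has invariant factors (1,1,1,1).

Boundary ∂_2: C_2 → C_1 sends each 2-simplex [p,q,r] to [q,r] − [p,r] + [p,q]. For instance
  ∂ABD = BD − AD + AB,
  ∂ABF = BF − AF + AB.
This gives a 10×10 integer matrix of rank 6; reducing to Smith normal form yields diagonal entries (1,1,1,1,1,1).

Boundary ∂_3: C_3 → C_2 sends each 3-simplex σ to the alternating sum Σ_i (−1)^i (σ with its i-th vertex removed). For instance
  ∂ABEF = BEF − AEF + ABF − ABE,
  ∂ABDE = BDE − ADE + ABE − ABD.
The resulting 10×5 matrix has rank 4, and its Smith normal form has invariant factors (1,1,1,1).

Now H_k = ker ∂_k / im ∂_{k+1}, so:

  H_0: rank C_0 − rank ∂_1 = 5 − 4 = 1, and the invariant factors of ∂_1 are all 1, so H_0 = Z.
  H_1: rank ker ∂_1 − rank ∂_2 = (10 − 4) − 6 = 0, and the invariant factors of ∂_2 are all 1, so H_1 = 0.
  H_2: rank ker ∂_2 − rank ∂_3 = (10 − 6) − 4 = 0, and the invariant factors of ∂_3 are all 1, so H_2 = 0.
  H_3: rank ker ∂_3 − rank ∂_4 = (5 − 4) − 0 = 1, and there is no ∂_4, so H_3 = Z.

As a check, the Euler characteristic is 5 − 10 + 10 − 5 = 0, which agrees with 1 − 0 + 0 − 1 = 0.

Hence the Betti numbers are b_0 = 1, b_1 = 0, b_2 = 0, b_3 = 1.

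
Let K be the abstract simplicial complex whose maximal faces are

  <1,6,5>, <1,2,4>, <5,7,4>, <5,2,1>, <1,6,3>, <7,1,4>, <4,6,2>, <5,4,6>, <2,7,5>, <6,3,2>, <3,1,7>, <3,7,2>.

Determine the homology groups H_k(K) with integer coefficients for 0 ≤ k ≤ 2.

H_0 = Z,  H_1 = Z/2,  H_2 = 0.

We work with the vertex ordering 1 < 2 < 3 < 4 < 5 < 6 < 7. The simplices of K, each written with vertices in increasing order, are:

  0-simplices (7): [1], [2], [3], [4], [5], [6], [7]
  1-simplices (18): [1,2], [1,3], [1,4], [1,5], [1,6], [1,7], [2,3], [2,4], [2,5], [2,6], [2,7], [3,6], [3,7], [4,5], [4,6], [4,7], [5,6], [5,7]
  2-simplices (12): [1,2,4], [1,2,5], [1,3,6], [1,3,7], [1,4,7], [1,5,6], [2,3,6], [2,3,7], [2,4,6], [2,5,7], [4,5,6], [4,5,7]

so the chain groups are C_0 ≅ Z^7, C_1 ≅ Z^18, C_2 ≅ Z^12.

The boundary map ∂_1: C_1 → C_0 sends each edge [p,q] (with p < q) to q − p. For instance
  ∂[1,3] = [3] − [1].
This gives a 7×18 integer matrix of rank 6; reducing to Smith normal form yields diagonal entries (1,1,1,1,1,1).

Boundary ∂_2: C_2 → C_1 acts by ∂[p,q,r] = [q,r] − [p,r] + [p,q]. For instance
  ∂[4,5,7] = [5,7] − [4,7] + [4,5],
  ∂[1,3,6] = [3,6] − [1,6] + [1,3].
The 18×12 boundary matrix has rank 12 and Smith normal form diag(1,1,1,1,1,1,1,1,1,1,1,2).

Computing H_k = (kernel of ∂_k) / (image of ∂_{k+1}):

  H_0: rank C_0 − rank ∂_1 = 7 − 6 = 1, and the invariant factors of ∂_1 are all 1, so H_0 ≅ Z.
  H_1: rank ker ∂_1 − rank ∂_2 = (18 − 6) − 12 = 0, and ∂_2 has invariant factor 2 > 1, so H_1 ≅ Z/2.
  H_2: rank ker ∂_2 − rank ∂_3 = (12 − 12) − 0 = 0, and there is no ∂_3, so H_2 ≅ 0.

As a check, the Euler characteristic is 7 − 18 + 12 = 1, which agrees with 1 − 0 + 0 = 1.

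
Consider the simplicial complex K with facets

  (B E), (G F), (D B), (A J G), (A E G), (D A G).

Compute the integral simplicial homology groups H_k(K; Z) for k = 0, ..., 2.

H_0 ≅ Z,  H_1 ≅ Z,  H_2 = 0.

Take the total order A < B < D < E < F < G < J on the vertex set. Then K (dimension 2) consists of the simplices:

  0-simplices (7): A, B, D, E, F, G, J
  1-simplices (10): AD, AE, AG, AJ, BD, BE, DG, EG, FG, GJ
  2-simplices (3): ADG, AEG, AGJ

Hence C_0 ≅ Z^7, C_1 ≅ Z^10, C_2 ≅ Z^3.

The boundary map ∂_1: C_1 → C_0 sends each edge [p,q] (with p < q) to q − p.
The resulting 7×10 matrix has rank 6, and its Smith normal form has invariant factors (1,1,1,1,1,1).

∂_2: C_2 → C_1 acts by ∂[p,q,r] = [q,r] − [p,r] + [p,q]. For instance
  ∂AEG = EG − AG + AE,
  ∂AGJ = GJ − AJ + AG.
As a 10×3 matrix over Z this has rank 3, with invariant factors (1,1,1).

Computing H_k = (kernel of ∂_k) / (image of ∂_{k+1}):

  H_0: rank C_0 − rank ∂_1 = 7 − 6 = 1, and the invariant factors of ∂_1 are all 1, so H_0 = Z.
  H_1: rank ker ∂_1 − rank ∂_2 = (10 − 6) − 3 = 1, and the invariant factors of ∂_2 are all 1, so H_1 = Z.
  H_2: rank ker ∂_2 − rank ∂_3 = (3 − 3) − 0 = 0, and there is no ∂_3, so H_2 = 0.

As a check, the Euler characteristic is 7 − 10 + 3 = 0, which agrees with 1 − 1 + 0 = 0.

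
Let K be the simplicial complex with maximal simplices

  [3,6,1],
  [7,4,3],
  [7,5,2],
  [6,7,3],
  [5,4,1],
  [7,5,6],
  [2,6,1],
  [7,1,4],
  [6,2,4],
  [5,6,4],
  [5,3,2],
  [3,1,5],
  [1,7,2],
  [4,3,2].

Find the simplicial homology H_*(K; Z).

H_0 ≅ Z,  H_1 ≅ Z^2,  H_2 ≅ Z.

Fix the vertex order 1 < 2 < 3 < 4 < 5 < 6 < 7 and write every simplex with vertices in increasing order. Then dim K = 2 and the simplices of K are:

  0-simplices (7): [1], [2], [3], [4], [5], [6], [7]
  1-simplices (21): [1,2], [1,3], [1,4], [1,5], [1,6], [1,7], [2,3], [2,4], [2,5], [2,6], [2,7], [3,4], [3,5], [3,6], [3,7], [4,5], [4,6], [4,7], [5,6], [5,7], [6,7]
  2-simplices (14): [1,2,6], [1,2,7], [1,3,5], [1,3,6], [1,4,5], [1,4,7], [2,3,4], [2,3,5], [2,4,6], [2,5,7], [3,4,7], [3,6,7], [4,5,6], [5,6,7]

Hence C_0 ≅ Z^7, C_1 ≅ Z^21, C_2 ≅ Z^14.

Boundary ∂_1: C_1 → C_0 sends each edge [p,q] (with p < q) to q − p. For instance
  ∂[4,7] = [7] − [4].
This gives a 7×21 integer matrix of rank 6; reducing to Smith normal form yields diagonal entries (1,1,1,1,1,1).

Boundary ∂_2: C_2 → C_1 maps a triangle to the signed sum of its edges. For instance
  ∂[1,4,7] = [4,7] − [1,7] + [1,4],
  ∂[1,4,5] = [4,5] − [1,5] + [1,4].
This gives a 21×14 integer matrix of rank 13; reducing to Smith normal form yields diagonal entries (1,1,1,1,1,1,1,1,1,1,1,1,1).

Computing H_k = (kernel of ∂_k) / (image of ∂_{k+1}):

  H_0: rank C_0 − rank ∂_1 = 7 − 6 = 1, and the invariant factors of ∂_1 are all 1, so H_0 = Z.
  H_1: rank ker ∂_1 − rank ∂_2 = (21 − 6) − 13 = 2, and the invariant factors of ∂_2 are all 1, so H_1 = Z^2.
  H_2: rank ker ∂_2 − rank ∂_3 = (14 − 13) − 0 = 1, and there is no ∂_3, so H_2 = Z.

As a check, the Euler characteristic is 7 − 21 + 14 = 0, which agrees with 1 − 2 + 1 = 0.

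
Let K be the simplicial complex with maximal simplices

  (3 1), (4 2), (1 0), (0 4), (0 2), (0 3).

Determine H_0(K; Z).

Take the total order 0 < 1 < 2 < 3 < 4 on the vertex set. Then K (dimension 1) consists of the simplices:

  0-simplices (5): [0], [1], [2], [3], [4]
  1-simplices (6): [0,1], [0,2], [0,3], [0,4], [1,3], [2,4]

Hence C_0 ≅ Z^5, C_1 ≅ Z^6.

∂_1: C_1 → C_0 sends each edge [p,q] (with p < q) to q − p. For instance
  ∂[0,4] = [4] − [0].
This gives a 5×6 integer matrix of rank 4; reducing to Smith normal form yields diagonal entries (1,1,1,1).

Computing H_k = (kernel of ∂_k) / (image of ∂_{k+1}):

  H_0: rank C_0 − rank ∂_1 = 5 − 4 = 1, and the invariant factors of ∂_1 are all 1, so H_0 ≅ Z.

(K is a triangulation of a wedge of 2 circles.)

H_0 = Z.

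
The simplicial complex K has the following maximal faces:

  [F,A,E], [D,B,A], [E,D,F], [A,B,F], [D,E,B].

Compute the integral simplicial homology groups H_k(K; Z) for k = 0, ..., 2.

H_0 = Z,  H_1 = Z,  H_2 = 0.

We work with the vertex ordering A < B < D < E < F. The simplices of K, each written with vertices in increasing order, are:

  0-simplices (5): A, B, D, E, F
  1-simplices (10): AB, AD, AE, AF, BD, BE, BF, DE, DF, EF
  2-simplices (5): ABD, ABF, AEF, BDE, DEF

giving chain groups C_0 ≅ Z^5, C_1 ≅ Z^10, C_2 ≅ Z^5.

The boundary map ∂_1: C_1 → C_0 is given by ∂[p,q] = [q] − [p]. For instance
  ∂DE = E − D.
As a 5×10 matrix over Z this has rank 4, with invariant factors (1,1,1,1).

The boundary map ∂_2: C_2 → C_1 sends each 2-simplex [p,q,r] to [q,r] − [p,r] + [p,q]. For instance
  ∂ABF = BF − AF + AB,
  ∂BDE = DE − BE + BD.
The resulting 10×5 matrix has rank 5, and its Smith normal form has invariant factors (1,1,1,1,1).

Reading off H_k = ker ∂_k / im ∂_{k+1}:

  H_0: rank C_0 − rank ∂_1 = 5 − 4 = 1, and the invariant factors of ∂_1 are all 1, so H_0 = Z.
  H_1: rank ker ∂_1 − rank ∂_2 = (10 − 4) − 5 = 1, and the invariant factors of ∂_2 are all 1, so H_1 = Z.
  H_2: rank ker ∂_2 − rank ∂_3 = (5 − 5) − 0 = 0, and there is no ∂_3, so H_2 = 0.

As a check, the Euler characteristic is 5 − 10 + 5 = 0, which agrees with 1 − 1 + 0 = 0.
(K is a triangulation of the Möbius band.)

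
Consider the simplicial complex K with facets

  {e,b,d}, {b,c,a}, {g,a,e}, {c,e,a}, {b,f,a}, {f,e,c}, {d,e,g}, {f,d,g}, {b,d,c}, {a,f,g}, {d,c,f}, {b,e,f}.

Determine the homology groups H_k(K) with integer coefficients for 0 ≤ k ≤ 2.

H_0 = Z,  H_1 = Z/2Z,  H_2 = 0.

Take the total order a < b < c < d < e < f < g on the vertex set. Then K (dimension 2) consists of the simplices:

  0-simplices (7): a, b, c, d, e, f, g
  1-simplices (18): ab, ac, ae, af, ag, bc, bd, be, bf, cd, ce, cf, de, df, dg, ef, eg, fg
  2-simplices (12): abc, abf, ace, aeg, afg, bcd, bde, bef, cdf, cef, deg, dfg

so the chain groups are C_0 ≅ Z^7, C_1 ≅ Z^18, C_2 ≅ Z^12.

The boundary map ∂_1: C_1 → C_0 maps an edge to its endpoints' difference, ∂[p,q] = q − p. For instance
  ∂df = f − d.
As a 7×18 matrix over Z this has rank 6, with invariant factors (1,1,1,1,1,1).

Boundary ∂_2: C_2 → C_1 acts by ∂[p,q,r] = [q,r] − [p,r] + [p,q]. For instance
  ∂abf = bf − af + ab,
  ∂bde = de − be + bd.
The resulting 18×12 matrix has rank 12, and its Smith normal form has invariant factors (1,1,1,1,1,1,1,1,1,1,1,2).

From H_k ≅ ker(∂_k) / im(∂_{k+1}) we obtain:

  H_0: rank C_0 − rank ∂_1 = 7 − 6 = 1, and the invariant factors of ∂_1 are all 1, so H_0 = Z.
  H_1: rank ker ∂_1 − rank ∂_2 = (18 − 6) − 12 = 0, and ∂_2 has invariant factor 2 > 1, so H_1 = Z/2Z.
  H_2: rank ker ∂_2 − rank ∂_3 = (12 − 12) − 0 = 0, and there is no ∂_3, so H_2 = 0.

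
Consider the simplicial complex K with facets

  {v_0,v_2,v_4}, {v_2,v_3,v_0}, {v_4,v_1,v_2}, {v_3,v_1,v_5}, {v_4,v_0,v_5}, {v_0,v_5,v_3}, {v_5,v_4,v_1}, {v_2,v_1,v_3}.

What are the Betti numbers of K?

Fix the vertex order v_0 < v_1 < v_2 < v_3 < v_4 < v_5 and write every simplex with vertices in increasing order. Then dim K = 2 and the simplices of K are:

  0-simplices (6): [v_0], [v_1], [v_2], [v_3], [v_4], [v_5]
  1-simplices (12): [v_0,v_2], [v_0,v_3], [v_0,v_4], [v_0,v_5], [v_1,v_2], [v_1,v_3], [v_1,v_4], [v_1,v_5], [v_2,v_3], [v_2,v_4], [v_3,v_5], [v_4,v_5]
  2-simplices (8): [v_0,v_2,v_3], [v_0,v_2,v_4], [v_0,v_3,v_5], [v_0,v_4,v_5], [v_1,v_2,v_3], [v_1,v_2,v_4], [v_1,v_3,v_5], [v_1,v_4,v_5]

giving chain groups C_0 ≅ Z^6, C_1 ≅ Z^12, C_2 ≅ Z^8.

Boundary ∂_1: C_1 → C_0 maps an edge to its endpoints' difference, ∂[p,q] = q − p. For instance
  ∂[v_3,v_5] = [v_5] − [v_3].
This gives a 6×12 integer matrix of rank 5; reducing to Smith normal form yields diagonal entries (1,1,1,1,1).

The boundary map ∂_2: C_2 → C_1 acts by ∂[p,q,r] = [q,r] − [p,r] + [p,q]. For instance
  ∂[v_1,v_4,v_5] = [v_4,v_5] − [v_1,v_5] + [v_1,v_4],
  ∂[v_0,v_2,v_4] = [v_2,v_4] − [v_0,v_4] + [v_0,v_2].
As a 12×8 matrix over Z this has rank 7, with invariant factors (1,1,1,1,1,1,1).

From H_k ≅ ker(∂_k) / im(∂_{k+1}) we obtain:

  H_0: rank C_0 − rank ∂_1 = 6 − 5 = 1, and the invariant factors of ∂_1 are all 1, so H_0 ≅ Z.
  H_1: rank ker ∂_1 − rank ∂_2 = (12 − 5) − 7 = 0, and the invariant factors of ∂_2 are all 1, so H_1 ≅ 0.
  H_2: rank ker ∂_2 − rank ∂_3 = (8 − 7) − 0 = 1, and there is no ∂_3, so H_2 ≅ Z.

As a check, the Euler characteristic is 6 − 12 + 8 = 2, which agrees with 1 − 0 + 1 = 2.

Hence the Betti numbers are b_0 = 1, b_1 = 0, b_2 = 1.

b_0 = 1, b_1 = 0, b_2 = 1.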